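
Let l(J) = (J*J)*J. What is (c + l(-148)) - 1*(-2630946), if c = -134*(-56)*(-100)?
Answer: -1361246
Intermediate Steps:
c = -750400 (c = 7504*(-100) = -750400)
l(J) = J³ (l(J) = J²*J = J³)
(c + l(-148)) - 1*(-2630946) = (-750400 + (-148)³) - 1*(-2630946) = (-750400 - 3241792) + 2630946 = -3992192 + 2630946 = -1361246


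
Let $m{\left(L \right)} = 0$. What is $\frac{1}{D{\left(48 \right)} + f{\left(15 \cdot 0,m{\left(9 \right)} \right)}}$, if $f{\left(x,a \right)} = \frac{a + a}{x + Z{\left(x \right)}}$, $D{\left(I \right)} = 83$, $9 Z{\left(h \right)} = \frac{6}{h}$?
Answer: $\frac{1}{83} \approx 0.012048$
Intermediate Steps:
$Z{\left(h \right)} = \frac{2}{3 h}$ ($Z{\left(h \right)} = \frac{6 \frac{1}{h}}{9} = \frac{2}{3 h}$)
$f{\left(x,a \right)} = \frac{2 a}{x + \frac{2}{3 x}}$ ($f{\left(x,a \right)} = \frac{a + a}{x + \frac{2}{3 x}} = \frac{2 a}{x + \frac{2}{3 x}}$)
$\frac{1}{D{\left(48 \right)} + f{\left(15 \cdot 0,m{\left(9 \right)} \right)}} = \frac{1}{83 + 6 \cdot 0 \cdot 15 \cdot 0 \frac{1}{2 + 3 \left(15 \cdot 0\right)^{2}}} = \frac{1}{83 + 6 \cdot 0 \cdot 0 \frac{1}{2 + 3 \cdot 0^{2}}} = \frac{1}{83 + 6 \cdot 0 \cdot 0 \frac{1}{2 + 3 \cdot 0}} = \frac{1}{83 + 6 \cdot 0 \cdot 0 \frac{1}{2 + 0}} = \frac{1}{83 + 6 \cdot 0 \cdot 0 \cdot \frac{1}{2}} = \frac{1}{83 + 0} = \frac{1}{83}$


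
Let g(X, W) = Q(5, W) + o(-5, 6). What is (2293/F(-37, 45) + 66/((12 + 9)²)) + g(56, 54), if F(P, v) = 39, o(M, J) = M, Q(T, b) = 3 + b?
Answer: 212015/1911 ≈ 110.94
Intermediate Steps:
g(X, W) = -2 + W (g(X, W) = (3 + W) - 5 = -2 + W)
(2293/F(-37, 45) + 66/((12 + 9)²)) + g(56, 54) = (2293/39 + 66/((12 + 9)²)) + (-2 + 54) = (2293*(1/39) + 66/(21²)) + 52 = (2293/39 + 66/441) + 52 = (2293/39 + 66*(1/441)) + 52 = (2293/39 + 22/147) + 52 = 112643/1911 + 52 = 212015/1911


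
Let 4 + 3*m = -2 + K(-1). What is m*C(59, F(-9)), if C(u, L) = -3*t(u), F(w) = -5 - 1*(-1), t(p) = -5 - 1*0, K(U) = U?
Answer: -35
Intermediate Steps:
m = -7/3 (m = -4/3 + (-2 - 1)/3 = -4/3 + (1/3)*(-3) = -4/3 - 1 = -7/3 ≈ -2.3333)
t(p) = -5 (t(p) = -5 + 0 = -5)
F(w) = -4 (F(w) = -5 + 1 = -4)
C(u, L) = 15 (C(u, L) = -3*(-5) = 15)
m*C(59, F(-9)) = -7/3*15 = -35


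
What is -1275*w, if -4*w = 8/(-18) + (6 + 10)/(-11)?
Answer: -19975/33 ≈ -605.30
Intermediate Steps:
w = 47/99 (w = -(8/(-18) + (6 + 10)/(-11))/4 = -(8*(-1/18) + 16*(-1/11))/4 = -(-4/9 - 16/11)/4 = -1/4*(-188/99) = 47/99 ≈ 0.47475)
-1275*w = -1275*47/99 = -19975/33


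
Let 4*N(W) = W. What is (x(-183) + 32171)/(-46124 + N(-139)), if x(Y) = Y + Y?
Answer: -25444/36927 ≈ -0.68904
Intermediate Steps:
x(Y) = 2*Y
N(W) = W/4
(x(-183) + 32171)/(-46124 + N(-139)) = (2*(-183) + 32171)/(-46124 + (1/4)*(-139)) = (-366 + 32171)/(-46124 - 139/4) = 31805/(-184635/4) = 31805*(-4/184635) = -25444/36927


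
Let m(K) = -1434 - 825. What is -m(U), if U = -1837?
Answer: 2259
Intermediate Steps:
m(K) = -2259
-m(U) = -1*(-2259) = 2259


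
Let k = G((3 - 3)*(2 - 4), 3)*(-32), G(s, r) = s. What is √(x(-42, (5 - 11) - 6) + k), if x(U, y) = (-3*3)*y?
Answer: 6*√3 ≈ 10.392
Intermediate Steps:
k = 0 (k = ((3 - 3)*(2 - 4))*(-32) = (0*(-2))*(-32) = 0*(-32) = 0)
x(U, y) = -9*y
√(x(-42, (5 - 11) - 6) + k) = √(-9*((5 - 11) - 6) + 0) = √(-9*(-6 - 6) + 0) = √(-9*(-12) + 0) = √(108 + 0) = √108 = 6*√3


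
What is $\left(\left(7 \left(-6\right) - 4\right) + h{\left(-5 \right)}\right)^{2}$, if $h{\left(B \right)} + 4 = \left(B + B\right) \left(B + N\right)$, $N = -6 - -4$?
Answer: $400$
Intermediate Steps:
$N = -2$ ($N = -6 + 4 = -2$)
$h{\left(B \right)} = -4 + 2 B \left(-2 + B\right)$ ($h{\left(B \right)} = -4 + \left(B + B\right) \left(B - 2\right) = -4 + 2 B \left(-2 + B\right)$)
$\left(\left(7 \left(-6\right) - 4\right) + h{\left(-5 \right)}\right)^{2} = \left(\left(7 \left(-6\right) - 4\right) - \left(-16 - 50\right)\right)^{2} = \left(\left(-42 - 4\right) + \left(-4 + 20 + 2 \cdot 25\right)\right)^{2} = \left(-46 + \left(-4 + 20 + 50\right)\right)^{2} = \left(-46 + 66\right)^{2} = 20^{2} = 400$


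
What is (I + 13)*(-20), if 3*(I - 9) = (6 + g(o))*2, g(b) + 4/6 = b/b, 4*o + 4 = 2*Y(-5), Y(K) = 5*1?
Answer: -4720/9 ≈ -524.44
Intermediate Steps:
Y(K) = 5
o = 3/2 (o = -1 + (2*5)/4 = -1 + (¼)*10 = -1 + 5/2 = 3/2 ≈ 1.5000)
g(b) = ⅓ (g(b) = -⅔ + b/b = -⅔ + 1 = ⅓)
I = 119/9 (I = 9 + ((6 + ⅓)*2)/3 = 9 + ((19/3)*2)/3 = 9 + (⅓)*(38/3) = 9 + 38/9 = 119/9 ≈ 13.222)
(I + 13)*(-20) = (119/9 + 13)*(-20) = (236/9)*(-20) = -4720/9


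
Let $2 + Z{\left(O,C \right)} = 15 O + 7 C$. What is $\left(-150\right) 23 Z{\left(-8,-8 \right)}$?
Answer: $614100$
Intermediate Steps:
$Z{\left(O,C \right)} = -2 + 7 C + 15 O$ ($Z{\left(O,C \right)} = -2 + \left(15 O + 7 C\right) = -2 + \left(7 C + 15 O\right) = -2 + 7 C + 15 O$)
$\left(-150\right) 23 Z{\left(-8,-8 \right)} = \left(-150\right) 23 \left(-2 + 7 \left(-8\right) + 15 \left(-8\right)\right) = - 3450 \left(-2 - 56 - 120\right) = \left(-3450\right) \left(-178\right) = 614100$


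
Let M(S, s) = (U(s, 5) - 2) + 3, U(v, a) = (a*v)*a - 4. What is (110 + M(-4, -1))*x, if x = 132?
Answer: 10824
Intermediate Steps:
U(v, a) = -4 + v*a² (U(v, a) = v*a² - 4 = -4 + v*a²)
M(S, s) = -3 + 25*s (M(S, s) = ((-4 + s*5²) - 2) + 3 = ((-4 + s*25) - 2) + 3 = ((-4 + 25*s) - 2) + 3 = (-6 + 25*s) + 3 = -3 + 25*s)
(110 + M(-4, -1))*x = (110 + (-3 + 25*(-1)))*132 = (110 + (-3 - 25))*132 = (110 - 28)*132 = 82*132 = 10824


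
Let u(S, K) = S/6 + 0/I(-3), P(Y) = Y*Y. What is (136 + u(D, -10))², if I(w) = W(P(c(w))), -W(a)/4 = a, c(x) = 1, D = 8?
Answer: 169744/9 ≈ 18860.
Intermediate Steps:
P(Y) = Y²
W(a) = -4*a
I(w) = -4 (I(w) = -4*1² = -4*1 = -4)
u(S, K) = S/6 (u(S, K) = S/6 + 0/(-4) = S*(⅙) + 0*(-¼) = S/6 + 0 = S/6)
(136 + u(D, -10))² = (136 + (⅙)*8)² = (136 + 4/3)² = (412/3)² = 169744/9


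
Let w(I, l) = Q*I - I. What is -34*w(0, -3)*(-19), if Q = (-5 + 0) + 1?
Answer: 0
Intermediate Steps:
Q = -4 (Q = -5 + 1 = -4)
w(I, l) = -5*I (w(I, l) = -4*I - I = -5*I)
-34*w(0, -3)*(-19) = -(-170)*0*(-19) = -34*0*(-19) = 0*(-19) = 0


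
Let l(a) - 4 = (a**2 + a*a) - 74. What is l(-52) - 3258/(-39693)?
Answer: 70628164/13231 ≈ 5338.1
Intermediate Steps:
l(a) = -70 + 2*a**2 (l(a) = 4 + ((a**2 + a*a) - 74) = 4 + ((a**2 + a**2) - 74) = 4 + (2*a**2 - 74) = 4 + (-74 + 2*a**2) = -70 + 2*a**2)
l(-52) - 3258/(-39693) = (-70 + 2*(-52)**2) - 3258/(-39693) = (-70 + 2*2704) - 3258*(-1/39693) = (-70 + 5408) + 1086/13231 = 5338 + 1086/13231 = 70628164/13231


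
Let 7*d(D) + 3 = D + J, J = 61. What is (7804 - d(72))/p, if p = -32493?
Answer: -18166/75817 ≈ -0.23960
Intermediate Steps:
d(D) = 58/7 + D/7 (d(D) = -3/7 + (D + 61)/7 = -3/7 + (61 + D)/7 = -3/7 + (61/7 + D/7) = 58/7 + D/7)
(7804 - d(72))/p = (7804 - (58/7 + (⅐)*72))/(-32493) = (7804 - (58/7 + 72/7))*(-1/32493) = (7804 - 1*130/7)*(-1/32493) = (7804 - 130/7)*(-1/32493) = (54498/7)*(-1/32493) = -18166/75817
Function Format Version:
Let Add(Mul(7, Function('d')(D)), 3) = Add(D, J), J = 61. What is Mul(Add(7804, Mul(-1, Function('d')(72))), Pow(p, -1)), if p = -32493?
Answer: Rational(-18166, 75817) ≈ -0.23960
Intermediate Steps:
Function('d')(D) = Add(Rational(58, 7), Mul(Rational(1, 7), D)) (Function('d')(D) = Add(Rational(-3, 7), Mul(Rational(1, 7), Add(D, 61))) = Add(Rational(-3, 7), Mul(Rational(1, 7), Add(61, D))) = Add(Rational(-3, 7), Add(Rational(61, 7), Mul(Rational(1, 7), D))) = Add(Rational(58, 7), Mul(Rational(1, 7), D)))
Mul(Add(7804, Mul(-1, Function('d')(72))), Pow(p, -1)) = Mul(Add(7804, Mul(-1, Add(Rational(58, 7), Mul(Rational(1, 7), 72)))), Pow(-32493, -1)) = Mul(Add(7804, Mul(-1, Add(Rational(58, 7), Rational(72, 7)))), Rational(-1, 32493)) = Mul(Add(7804, Mul(-1, Rational(130, 7))), Rational(-1, 32493)) = Mul(Add(7804, Rational(-130, 7)), Rational(-1, 32493)) = Mul(Rational(54498, 7), Rational(-1, 32493)) = Rational(-18166, 75817)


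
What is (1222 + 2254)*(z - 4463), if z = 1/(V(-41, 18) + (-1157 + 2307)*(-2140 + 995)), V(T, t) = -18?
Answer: -5106883223365/329192 ≈ -1.5513e+7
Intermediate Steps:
z = -1/1316768 (z = 1/(-18 + (-1157 + 2307)*(-2140 + 995)) = 1/(-18 + 1150*(-1145)) = 1/(-18 - 1316750) = 1/(-1316768) = -1/1316768 ≈ -7.5944e-7)
(1222 + 2254)*(z - 4463) = (1222 + 2254)*(-1/1316768 - 4463) = 3476*(-5876735585/1316768) = -5106883223365/329192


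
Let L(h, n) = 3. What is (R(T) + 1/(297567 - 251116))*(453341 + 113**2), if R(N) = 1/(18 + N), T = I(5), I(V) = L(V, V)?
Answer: 7220354640/325157 ≈ 22206.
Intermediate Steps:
I(V) = 3
T = 3
(R(T) + 1/(297567 - 251116))*(453341 + 113**2) = (1/(18 + 3) + 1/(297567 - 251116))*(453341 + 113**2) = (1/21 + 1/46451)*(453341 + 12769) = (1/21 + 1/46451)*466110 = (46472/975471)*466110 = 7220354640/325157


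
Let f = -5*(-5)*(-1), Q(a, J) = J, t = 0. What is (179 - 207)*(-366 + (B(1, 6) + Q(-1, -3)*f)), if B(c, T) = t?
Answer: 8148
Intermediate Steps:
B(c, T) = 0
f = -25 (f = 25*(-1) = -25)
(179 - 207)*(-366 + (B(1, 6) + Q(-1, -3)*f)) = (179 - 207)*(-366 + (0 - 3*(-25))) = -28*(-366 + (0 + 75)) = -28*(-366 + 75) = -28*(-291) = 8148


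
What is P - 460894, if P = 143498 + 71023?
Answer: -246373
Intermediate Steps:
P = 214521
P - 460894 = 214521 - 460894 = -246373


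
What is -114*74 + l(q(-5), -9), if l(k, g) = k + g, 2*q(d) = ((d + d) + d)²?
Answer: -16665/2 ≈ -8332.5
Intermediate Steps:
q(d) = 9*d²/2 (q(d) = ((d + d) + d)²/2 = (2*d + d)²/2 = (3*d)²/2 = (9*d²)/2 = 9*d²/2)
l(k, g) = g + k
-114*74 + l(q(-5), -9) = -114*74 + (-9 + (9/2)*(-5)²) = -8436 + (-9 + (9/2)*25) = -8436 + (-9 + 225/2) = -8436 + 207/2 = -16665/2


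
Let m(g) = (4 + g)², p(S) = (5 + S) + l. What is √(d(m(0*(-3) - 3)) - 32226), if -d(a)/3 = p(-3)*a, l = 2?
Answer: 9*I*√398 ≈ 179.55*I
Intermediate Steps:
p(S) = 7 + S (p(S) = (5 + S) + 2 = 7 + S)
d(a) = -12*a (d(a) = -3*(7 - 3)*a = -12*a)
√(d(m(0*(-3) - 3)) - 32226) = √(-12*(4 + (0*(-3) - 3))² - 32226) = √(-12*(4 + (0 - 3))² - 32226) = √(-12*(4 - 3)² - 32226) = √(-12*1² - 32226) = √(-12*1 - 32226) = √(-12 - 32226) = √(-32238) = 9*I*√398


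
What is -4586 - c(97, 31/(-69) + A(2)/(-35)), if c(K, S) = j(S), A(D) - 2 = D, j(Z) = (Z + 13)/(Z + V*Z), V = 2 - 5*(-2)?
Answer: -81110064/17693 ≈ -4584.3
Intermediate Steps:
V = 12 (V = 2 + 10 = 12)
j(Z) = (13 + Z)/(13*Z) (j(Z) = (Z + 13)/(Z + 12*Z) = (13 + Z)/((13*Z)) = (13 + Z)*(1/(13*Z)) = (13 + Z)/(13*Z))
A(D) = 2 + D
c(K, S) = (13 + S)/(13*S)
-4586 - c(97, 31/(-69) + A(2)/(-35)) = -4586 - (13 + (31/(-69) + (2 + 2)/(-35)))/(13*(31/(-69) + (2 + 2)/(-35))) = -4586 - (13 + (31*(-1/69) + 4*(-1/35)))/(13*(31*(-1/69) + 4*(-1/35))) = -4586 - (13 + (-31/69 - 4/35))/(13*(-31/69 - 4/35)) = -4586 - (13 - 1361/2415)/(13*(-1361/2415)) = -4586 - (-2415)*30034/(13*1361*2415) = -4586 - 1*(-30034/17693) = -4586 + 30034/17693 = -81110064/17693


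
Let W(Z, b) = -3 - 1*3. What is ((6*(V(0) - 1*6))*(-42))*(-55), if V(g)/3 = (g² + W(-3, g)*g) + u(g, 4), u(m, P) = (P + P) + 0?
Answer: 249480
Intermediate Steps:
W(Z, b) = -6 (W(Z, b) = -3 - 3 = -6)
u(m, P) = 2*P (u(m, P) = 2*P + 0 = 2*P)
V(g) = 24 - 18*g + 3*g² (V(g) = 3*((g² - 6*g) + 2*4) = 3*((g² - 6*g) + 8) = 3*(8 + g² - 6*g) = 24 - 18*g + 3*g²)
((6*(V(0) - 1*6))*(-42))*(-55) = ((6*((24 - 18*0 + 3*0²) - 1*6))*(-42))*(-55) = ((6*((24 + 0 + 3*0) - 6))*(-42))*(-55) = ((6*((24 + 0 + 0) - 6))*(-42))*(-55) = ((6*(24 - 6))*(-42))*(-55) = ((6*18)*(-42))*(-55) = (108*(-42))*(-55) = -4536*(-55) = 249480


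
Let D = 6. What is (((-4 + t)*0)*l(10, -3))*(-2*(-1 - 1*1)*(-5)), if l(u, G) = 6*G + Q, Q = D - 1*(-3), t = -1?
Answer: 0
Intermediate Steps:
Q = 9 (Q = 6 - 1*(-3) = 6 + 3 = 9)
l(u, G) = 9 + 6*G (l(u, G) = 6*G + 9 = 9 + 6*G)
(((-4 + t)*0)*l(10, -3))*(-2*(-1 - 1*1)*(-5)) = (((-4 - 1)*0)*(9 + 6*(-3)))*(-2*(-1 - 1*1)*(-5)) = ((-5*0)*(9 - 18))*(-2*(-1 - 1)*(-5)) = (0*(-9))*(-2*(-2)*(-5)) = 0*(4*(-5)) = 0*(-20) = 0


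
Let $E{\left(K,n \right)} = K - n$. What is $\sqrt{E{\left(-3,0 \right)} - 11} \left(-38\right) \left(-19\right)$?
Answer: $722 i \sqrt{14} \approx 2701.5 i$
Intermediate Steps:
$\sqrt{E{\left(-3,0 \right)} - 11} \left(-38\right) \left(-19\right) = \sqrt{\left(-3 - 0\right) - 11} \left(-38\right) \left(-19\right) = \sqrt{\left(-3 + 0\right) - 11} \left(-38\right) \left(-19\right) = \sqrt{-3 - 11} \left(-38\right) \left(-19\right) = \sqrt{-14} \left(-38\right) \left(-19\right) = i \sqrt{14} \left(-38\right) \left(-19\right) = - 38 i \sqrt{14} \left(-19\right) = 722 i \sqrt{14}$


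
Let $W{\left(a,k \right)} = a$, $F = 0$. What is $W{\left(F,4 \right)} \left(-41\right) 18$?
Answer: $0$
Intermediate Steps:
$W{\left(F,4 \right)} \left(-41\right) 18 = 0 \left(-41\right) 18 = 0 \cdot 18 = 0$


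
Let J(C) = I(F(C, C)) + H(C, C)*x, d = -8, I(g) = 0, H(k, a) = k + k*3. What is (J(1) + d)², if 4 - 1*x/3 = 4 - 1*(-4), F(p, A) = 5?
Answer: 3136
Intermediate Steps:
H(k, a) = 4*k (H(k, a) = k + 3*k = 4*k)
x = -12 (x = 12 - 3*(4 - 1*(-4)) = 12 - 3*(4 + 4) = 12 - 3*8 = 12 - 24 = -12)
J(C) = -48*C (J(C) = 0 + (4*C)*(-12) = 0 - 48*C = -48*C)
(J(1) + d)² = (-48*1 - 8)² = (-48 - 8)² = (-56)² = 3136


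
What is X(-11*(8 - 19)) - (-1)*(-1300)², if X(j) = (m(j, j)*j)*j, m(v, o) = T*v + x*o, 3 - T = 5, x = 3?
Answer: 3461561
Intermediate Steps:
T = -2 (T = 3 - 1*5 = 3 - 5 = -2)
m(v, o) = -2*v + 3*o
X(j) = j³ (X(j) = ((-2*j + 3*j)*j)*j = (j*j)*j = j²*j = j³)
X(-11*(8 - 19)) - (-1)*(-1300)² = (-11*(8 - 19))³ - (-1)*(-1300)² = (-11*(-11))³ - (-1)*1690000 = 121³ - 1*(-1690000) = 1771561 + 1690000 = 3461561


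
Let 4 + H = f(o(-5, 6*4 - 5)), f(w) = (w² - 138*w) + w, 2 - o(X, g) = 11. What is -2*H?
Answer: -2620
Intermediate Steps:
o(X, g) = -9 (o(X, g) = 2 - 1*11 = 2 - 11 = -9)
f(w) = w² - 137*w
H = 1310 (H = -4 - 9*(-137 - 9) = -4 - 9*(-146) = -4 + 1314 = 1310)
-2*H = -2*1310 = -2620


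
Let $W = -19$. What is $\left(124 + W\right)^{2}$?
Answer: $11025$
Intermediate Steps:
$\left(124 + W\right)^{2} = \left(124 - 19\right)^{2} = 105^{2} = 11025$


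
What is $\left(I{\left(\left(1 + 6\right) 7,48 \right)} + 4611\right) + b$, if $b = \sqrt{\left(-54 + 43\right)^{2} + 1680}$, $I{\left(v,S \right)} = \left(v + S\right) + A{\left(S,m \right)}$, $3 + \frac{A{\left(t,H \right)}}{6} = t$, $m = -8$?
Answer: $4978 + \sqrt{1801} \approx 5020.4$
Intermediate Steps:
$A{\left(t,H \right)} = -18 + 6 t$
$I{\left(v,S \right)} = -18 + v + 7 S$ ($I{\left(v,S \right)} = \left(v + S\right) + \left(-18 + 6 S\right) = \left(S + v\right) + \left(-18 + 6 S\right) = -18 + v + 7 S$)
$b = \sqrt{1801}$ ($b = \sqrt{\left(-11\right)^{2} + 1680} = \sqrt{121 + 1680} = \sqrt{1801} \approx 42.438$)
$\left(I{\left(\left(1 + 6\right) 7,48 \right)} + 4611\right) + b = \left(\left(-18 + \left(1 + 6\right) 7 + 7 \cdot 48\right) + 4611\right) + \sqrt{1801} = \left(\left(-18 + 7 \cdot 7 + 336\right) + 4611\right) + \sqrt{1801} = \left(\left(-18 + 49 + 336\right) + 4611\right) + \sqrt{1801} = \left(367 + 4611\right) + \sqrt{1801} = 4978 + \sqrt{1801}$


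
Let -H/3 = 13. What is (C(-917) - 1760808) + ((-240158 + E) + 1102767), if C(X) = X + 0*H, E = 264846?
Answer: -634270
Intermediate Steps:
H = -39 (H = -3*13 = -39)
C(X) = X (C(X) = X + 0*(-39) = X + 0 = X)
(C(-917) - 1760808) + ((-240158 + E) + 1102767) = (-917 - 1760808) + ((-240158 + 264846) + 1102767) = -1761725 + (24688 + 1102767) = -1761725 + 1127455 = -634270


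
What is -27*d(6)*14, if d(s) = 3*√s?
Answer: -1134*√6 ≈ -2777.7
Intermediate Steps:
-27*d(6)*14 = -81*√6*14 = -1134*√6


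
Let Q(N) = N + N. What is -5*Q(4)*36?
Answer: -1440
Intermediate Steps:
Q(N) = 2*N
-5*Q(4)*36 = -5*(2*4)*36 = -5*8*36 = -40*36 = -1*1440 = -1440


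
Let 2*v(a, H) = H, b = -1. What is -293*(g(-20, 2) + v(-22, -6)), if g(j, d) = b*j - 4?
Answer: -3809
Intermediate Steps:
g(j, d) = -4 - j (g(j, d) = -j - 4 = -4 - j)
v(a, H) = H/2
-293*(g(-20, 2) + v(-22, -6)) = -293*((-4 - 1*(-20)) + (½)*(-6)) = -293*((-4 + 20) - 3) = -293*(16 - 3) = -293*13 = -3809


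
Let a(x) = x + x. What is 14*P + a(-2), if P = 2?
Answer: 24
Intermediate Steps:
a(x) = 2*x
14*P + a(-2) = 14*2 + 2*(-2) = 28 - 4 = 24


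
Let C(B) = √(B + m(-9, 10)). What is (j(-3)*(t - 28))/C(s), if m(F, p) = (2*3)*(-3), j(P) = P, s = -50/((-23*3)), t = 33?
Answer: 15*I*√20562/596 ≈ 3.6089*I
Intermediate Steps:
s = 50/69 (s = -50/(-69) = -50*(-1/69) = 50/69 ≈ 0.72464)
m(F, p) = -18 (m(F, p) = 6*(-3) = -18)
C(B) = √(-18 + B) (C(B) = √(B - 18) = √(-18 + B))
(j(-3)*(t - 28))/C(s) = (-3*(33 - 28))/(√(-18 + 50/69)) = (-3*5)/(√(-1192/69)) = -15*(-I*√20562/596) = -(-15)*I*√20562/596 = 15*I*√20562/596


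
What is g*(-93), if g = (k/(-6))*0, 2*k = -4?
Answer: 0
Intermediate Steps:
k = -2 (k = (½)*(-4) = -2)
g = 0 (g = (-2/(-6))*0 = -⅙*(-2)*0 = (⅓)*0 = 0)
g*(-93) = 0*(-93) = 0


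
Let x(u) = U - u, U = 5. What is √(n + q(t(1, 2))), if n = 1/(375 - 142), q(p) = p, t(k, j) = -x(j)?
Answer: I*√162634/233 ≈ 1.7308*I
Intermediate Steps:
x(u) = 5 - u
t(k, j) = -5 + j (t(k, j) = -(5 - j) = -5 + j)
n = 1/233 ≈ 0.0042918
√(n + q(t(1, 2))) = √(1/233 + (-5 + 2)) = √(1/233 - 3) = √(-698/233) = I*√162634/233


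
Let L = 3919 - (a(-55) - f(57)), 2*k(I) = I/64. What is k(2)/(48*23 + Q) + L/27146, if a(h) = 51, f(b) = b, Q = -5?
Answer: 19721139/136381504 ≈ 0.14460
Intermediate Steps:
k(I) = I/128 (k(I) = (I/64)/2 = I/128)
L = 3925 (L = 3919 - (51 - 1*57) = 3919 - (51 - 57) = 3919 - 1*(-6) = 3919 + 6 = 3925)
k(2)/(48*23 + Q) + L/27146 = ((1/128)*2)/(48*23 - 5) + 3925/27146 = 1/(64*(1104 - 5)) + 3925*(1/27146) = (1/64)/1099 + 3925/27146 = (1/64)*(1/1099) + 3925/27146 = 1/70336 + 3925/27146 = 19721139/136381504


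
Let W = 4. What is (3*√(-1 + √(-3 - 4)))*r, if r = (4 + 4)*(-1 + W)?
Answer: 72*√(-1 + I*√7) ≈ 68.842 + 99.616*I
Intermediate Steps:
r = 24 (r = (4 + 4)*(-1 + 4) = 8*3 = 24)
(3*√(-1 + √(-3 - 4)))*r = (3*√(-1 + √(-3 - 4)))*24 = (3*√(-1 + √(-7)))*24 = (3*√(-1 + I*√7))*24 = 72*√(-1 + I*√7)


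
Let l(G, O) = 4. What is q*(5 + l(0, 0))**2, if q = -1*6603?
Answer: -534843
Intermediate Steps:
q = -6603
q*(5 + l(0, 0))**2 = -6603*(5 + 4)**2 = -6603*9**2 = -6603*81 = -534843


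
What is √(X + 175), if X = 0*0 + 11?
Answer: √186 ≈ 13.638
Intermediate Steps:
X = 11 (X = 0 + 11 = 11)
√(X + 175) = √(11 + 175) = √186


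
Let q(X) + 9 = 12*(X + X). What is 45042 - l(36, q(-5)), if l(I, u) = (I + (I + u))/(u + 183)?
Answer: 810775/18 ≈ 45043.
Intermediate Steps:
q(X) = -9 + 24*X (q(X) = -9 + 12*(X + X) = -9 + 12*(2*X) = -9 + 24*X)
l(I, u) = (u + 2*I)/(183 + u)
45042 - l(36, q(-5)) = 45042 - ((-9 + 24*(-5)) + 2*36)/(183 + (-9 + 24*(-5))) = 45042 - ((-9 - 120) + 72)/(183 + (-9 - 120)) = 45042 - (-129 + 72)/(183 - 129) = 45042 - (-57)/54 = 45042 - 1*(-19/18) = 45042 + 19/18 = 810775/18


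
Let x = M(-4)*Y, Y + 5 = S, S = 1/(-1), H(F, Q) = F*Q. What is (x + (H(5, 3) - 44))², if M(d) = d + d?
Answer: 361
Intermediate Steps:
M(d) = 2*d
S = -1
Y = -6 (Y = -5 - 1 = -6)
x = 48 (x = (2*(-4))*(-6) = -8*(-6) = 48)
(x + (H(5, 3) - 44))² = (48 + (5*3 - 44))² = (48 + (15 - 44))² = (48 - 29)² = 19² = 361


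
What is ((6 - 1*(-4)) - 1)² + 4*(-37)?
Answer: -67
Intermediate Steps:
((6 - 1*(-4)) - 1)² + 4*(-37) = ((6 + 4) - 1)² - 148 = (10 - 1)² - 148 = 9² - 148 = 81 - 148 = -67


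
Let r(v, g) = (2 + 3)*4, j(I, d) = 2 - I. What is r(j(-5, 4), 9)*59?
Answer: 1180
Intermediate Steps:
r(v, g) = 20 (r(v, g) = 5*4 = 20)
r(j(-5, 4), 9)*59 = 20*59 = 1180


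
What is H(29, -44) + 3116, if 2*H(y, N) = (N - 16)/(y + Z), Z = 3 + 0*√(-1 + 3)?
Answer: 49841/16 ≈ 3115.1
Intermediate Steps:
Z = 3 (Z = 3 + 0*√2 = 3 + 0 = 3)
H(y, N) = (-16 + N)/(2*(3 + y)) (H(y, N) = ((N - 16)/(y + 3))/2 = ((-16 + N)/(3 + y))/2 = (-16 + N)/(2*(3 + y)))
H(29, -44) + 3116 = (-16 - 44)/(2*(3 + 29)) + 3116 = (½)*(-60)/32 + 3116 = (½)*(1/32)*(-60) + 3116 = -15/16 + 3116 = 49841/16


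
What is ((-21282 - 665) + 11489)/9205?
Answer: -1494/1315 ≈ -1.1361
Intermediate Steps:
((-21282 - 665) + 11489)/9205 = (-21947 + 11489)*(1/9205) = -10458*1/9205 = -1494/1315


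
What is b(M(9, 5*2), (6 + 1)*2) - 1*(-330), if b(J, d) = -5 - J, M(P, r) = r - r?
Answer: 325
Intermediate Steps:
M(P, r) = 0
b(M(9, 5*2), (6 + 1)*2) - 1*(-330) = (-5 - 1*0) - 1*(-330) = (-5 + 0) + 330 = -5 + 330 = 325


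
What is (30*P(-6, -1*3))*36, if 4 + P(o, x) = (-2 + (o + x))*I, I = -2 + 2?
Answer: -4320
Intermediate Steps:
I = 0
P(o, x) = -4 (P(o, x) = -4 + (-2 + (o + x))*0 = -4 + (-2 + o + x)*0 = -4 + 0 = -4)
(30*P(-6, -1*3))*36 = (30*(-4))*36 = -120*36 = -4320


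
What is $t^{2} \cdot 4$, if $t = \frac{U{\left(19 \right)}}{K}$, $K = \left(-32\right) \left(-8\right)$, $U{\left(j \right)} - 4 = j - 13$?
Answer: $\frac{25}{4096} \approx 0.0061035$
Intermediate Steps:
$U{\left(j \right)} = -9 + j$ ($U{\left(j \right)} = 4 + \left(j - 13\right) = 4 + \left(-13 + j\right) = -9 + j$)
$K = 256$
$t = \frac{5}{128}$ ($t = \frac{-9 + 19}{256} = 10 \cdot \frac{1}{256} = \frac{5}{128} \approx 0.039063$)
$t^{2} \cdot 4 = \left(\frac{5}{128}\right)^{2} \cdot 4 = \frac{25}{16384} \cdot 4 = \frac{25}{4096}$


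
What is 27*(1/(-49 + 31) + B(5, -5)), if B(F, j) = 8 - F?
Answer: 159/2 ≈ 79.500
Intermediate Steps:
27*(1/(-49 + 31) + B(5, -5)) = 27*(1/(-49 + 31) + (8 - 1*5)) = 27*(1/(-18) + (8 - 5)) = 27*(-1/18 + 3) = 27*(53/18) = 159/2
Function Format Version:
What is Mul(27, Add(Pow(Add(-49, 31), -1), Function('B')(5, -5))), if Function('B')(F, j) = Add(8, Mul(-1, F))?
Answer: Rational(159, 2) ≈ 79.500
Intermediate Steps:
Mul(27, Add(Pow(Add(-49, 31), -1), Function('B')(5, -5))) = Mul(27, Add(Pow(Add(-49, 31), -1), Add(8, Mul(-1, 5)))) = Mul(27, Add(Pow(-18, -1), Add(8, -5))) = Mul(27, Add(Rational(-1, 18), 3)) = Mul(27, Rational(53, 18)) = Rational(159, 2)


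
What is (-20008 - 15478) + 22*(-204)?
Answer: -39974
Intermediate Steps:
(-20008 - 15478) + 22*(-204) = -35486 - 4488 = -39974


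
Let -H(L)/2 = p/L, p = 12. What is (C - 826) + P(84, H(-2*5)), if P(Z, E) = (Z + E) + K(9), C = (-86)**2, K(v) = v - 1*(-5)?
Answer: 33352/5 ≈ 6670.4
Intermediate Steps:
K(v) = 5 + v (K(v) = v + 5 = 5 + v)
C = 7396
H(L) = -24/L
P(Z, E) = 14 + E + Z (P(Z, E) = (Z + E) + (5 + 9) = (E + Z) + 14 = 14 + E + Z)
(C - 826) + P(84, H(-2*5)) = (7396 - 826) + (14 - 24/((-2*5)) + 84) = 6570 + (14 - 24/(-10) + 84) = 6570 + (14 - 24*(-1/10) + 84) = 6570 + (14 + 12/5 + 84) = 6570 + 502/5 = 33352/5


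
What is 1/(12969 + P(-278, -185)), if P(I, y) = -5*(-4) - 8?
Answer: 1/12981 ≈ 7.7036e-5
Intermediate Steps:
P(I, y) = 12 (P(I, y) = 20 - 8 = 12)
1/(12969 + P(-278, -185)) = 1/(12969 + 12) = 1/12981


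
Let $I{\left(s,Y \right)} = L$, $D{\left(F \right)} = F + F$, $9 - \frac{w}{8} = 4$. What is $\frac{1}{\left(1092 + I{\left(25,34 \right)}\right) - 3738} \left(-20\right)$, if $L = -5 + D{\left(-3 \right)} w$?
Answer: $\frac{20}{2891} \approx 0.006918$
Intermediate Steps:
$w = 40$ ($w = 72 - 32 = 40$)
$D{\left(F \right)} = 2 F$
$L = -245$ ($L = -5 + 2 \left(-3\right) 40 = -5 - 240 = -245$)
$I{\left(s,Y \right)} = -245$
$\frac{1}{\left(1092 + I{\left(25,34 \right)}\right) - 3738} \left(-20\right) = \frac{1}{\left(1092 - 245\right) - 3738} \left(-20\right) = \frac{1}{847 - 3738} \left(-20\right) = \frac{1}{-2891} \left(-20\right) = \left(- \frac{1}{2891}\right) \left(-20\right) = \frac{20}{2891}$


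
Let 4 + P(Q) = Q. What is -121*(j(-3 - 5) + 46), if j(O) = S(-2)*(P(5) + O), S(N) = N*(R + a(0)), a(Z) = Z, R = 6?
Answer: -15730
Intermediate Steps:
P(Q) = -4 + Q
S(N) = 6*N (S(N) = N*(6 + 0) = N*6 = 6*N)
j(O) = -12 - 12*O (j(O) = (6*(-2))*((-4 + 5) + O) = -12*(1 + O) = -12 - 12*O)
-121*(j(-3 - 5) + 46) = -121*((-12 - 12*(-3 - 5)) + 46) = -121*((-12 - 12*(-8)) + 46) = -121*((-12 + 96) + 46) = -121*(84 + 46) = -121*130 = -15730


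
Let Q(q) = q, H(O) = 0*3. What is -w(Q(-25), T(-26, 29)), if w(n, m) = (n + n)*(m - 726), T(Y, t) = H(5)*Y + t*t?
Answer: 5750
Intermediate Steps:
H(O) = 0
T(Y, t) = t² (T(Y, t) = 0*Y + t*t = 0 + t² = t²)
w(n, m) = 2*n*(-726 + m) (w(n, m) = (2*n)*(-726 + m) = 2*n*(-726 + m))
-w(Q(-25), T(-26, 29)) = -2*(-25)*(-726 + 29²) = -2*(-25)*(-726 + 841) = -2*(-25)*115 = -1*(-5750) = 5750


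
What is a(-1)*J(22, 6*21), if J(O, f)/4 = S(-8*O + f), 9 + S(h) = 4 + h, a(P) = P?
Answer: 220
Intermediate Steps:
S(h) = -5 + h (S(h) = -9 + (4 + h) = -5 + h)
J(O, f) = -20 - 32*O + 4*f (J(O, f) = 4*(-5 + (-8*O + f)) = 4*(-5 + (f - 8*O)) = 4*(-5 + f - 8*O) = -20 - 32*O + 4*f)
a(-1)*J(22, 6*21) = -(-20 - 32*22 + 4*(6*21)) = -(-20 - 704 + 4*126) = -(-20 - 704 + 504) = -1*(-220) = 220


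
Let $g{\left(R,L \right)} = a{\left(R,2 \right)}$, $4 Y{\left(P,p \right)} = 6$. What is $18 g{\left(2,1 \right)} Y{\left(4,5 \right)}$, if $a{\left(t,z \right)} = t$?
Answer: $54$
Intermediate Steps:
$Y{\left(P,p \right)} = \frac{3}{2}$ ($Y{\left(P,p \right)} = \frac{1}{4} \cdot 6 = \frac{3}{2}$)
$g{\left(R,L \right)} = R$
$18 g{\left(2,1 \right)} Y{\left(4,5 \right)} = 18 \cdot 2 \cdot \frac{3}{2} = 36 \cdot \frac{3}{2} = 54$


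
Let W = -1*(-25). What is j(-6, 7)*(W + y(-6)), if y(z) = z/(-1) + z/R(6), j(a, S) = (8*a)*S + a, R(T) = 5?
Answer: -50958/5 ≈ -10192.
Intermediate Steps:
W = 25
j(a, S) = a + 8*S*a (j(a, S) = 8*S*a + a = a + 8*S*a)
y(z) = -4*z/5 (y(z) = z/(-1) + z/5 = z*(-1) + z*(1/5) = -z + z/5 = -4*z/5)
j(-6, 7)*(W + y(-6)) = (-6*(1 + 8*7))*(25 - 4/5*(-6)) = (-6*(1 + 56))*(25 + 24/5) = -6*57*(149/5) = -342*149/5 = -50958/5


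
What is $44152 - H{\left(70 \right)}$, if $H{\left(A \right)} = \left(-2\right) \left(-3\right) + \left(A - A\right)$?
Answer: $44146$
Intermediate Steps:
$H{\left(A \right)} = 6$ ($H{\left(A \right)} = 6 + 0 = 6$)
$44152 - H{\left(70 \right)} = 44152 - 6 = 44146$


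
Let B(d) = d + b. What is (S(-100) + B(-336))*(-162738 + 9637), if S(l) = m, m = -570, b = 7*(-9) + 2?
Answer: 148048667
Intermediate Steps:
b = -61 (b = -63 + 2 = -61)
B(d) = -61 + d (B(d) = d - 61 = -61 + d)
S(l) = -570
(S(-100) + B(-336))*(-162738 + 9637) = (-570 + (-61 - 336))*(-162738 + 9637) = (-570 - 397)*(-153101) = -967*(-153101) = 148048667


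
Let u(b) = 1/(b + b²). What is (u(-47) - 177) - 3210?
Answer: -7322693/2162 ≈ -3387.0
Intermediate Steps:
(u(-47) - 177) - 3210 = (1/((-47)*(1 - 47)) - 177) - 3210 = (-1/47/(-46) - 177) - 3210 = (-1/47*(-1/46) - 177) - 3210 = (1/2162 - 177) - 3210 = -382673/2162 - 3210 = -7322693/2162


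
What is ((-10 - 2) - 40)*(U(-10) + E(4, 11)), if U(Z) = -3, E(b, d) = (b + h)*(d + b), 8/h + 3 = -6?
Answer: -6812/3 ≈ -2270.7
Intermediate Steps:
h = -8/9 (h = 8/(-3 - 6) = 8/(-9) = 8*(-⅑) = -8/9 ≈ -0.88889)
E(b, d) = (-8/9 + b)*(b + d) (E(b, d) = (b - 8/9)*(d + b) = (-8/9 + b)*(b + d))
((-10 - 2) - 40)*(U(-10) + E(4, 11)) = ((-10 - 2) - 40)*(-3 + (4² - 8/9*4 - 8/9*11 + 4*11)) = (-12 - 40)*(-3 + (16 - 32/9 - 88/9 + 44)) = -52*(-3 + 140/3) = -52*131/3 = -6812/3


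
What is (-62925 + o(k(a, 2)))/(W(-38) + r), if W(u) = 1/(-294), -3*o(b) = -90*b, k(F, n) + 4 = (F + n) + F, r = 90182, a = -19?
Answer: -18852750/26513507 ≈ -0.71106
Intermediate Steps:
k(F, n) = -4 + n + 2*F (k(F, n) = -4 + ((F + n) + F) = -4 + (n + 2*F) = -4 + n + 2*F)
o(b) = 30*b (o(b) = -(-30)*b = 30*b)
W(u) = -1/294
(-62925 + o(k(a, 2)))/(W(-38) + r) = (-62925 + 30*(-4 + 2 + 2*(-19)))/(-1/294 + 90182) = (-62925 + 30*(-4 + 2 - 38))/(26513507/294) = (-62925 + 30*(-40))*(294/26513507) = (-62925 - 1200)*(294/26513507) = -64125*294/26513507 = -18852750/26513507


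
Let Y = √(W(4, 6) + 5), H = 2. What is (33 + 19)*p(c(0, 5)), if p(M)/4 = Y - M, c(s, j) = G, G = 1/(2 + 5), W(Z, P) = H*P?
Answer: -208/7 + 208*√17 ≈ 827.89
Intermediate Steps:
W(Z, P) = 2*P
Y = √17 (Y = √(2*6 + 5) = √(12 + 5) = √17 ≈ 4.1231)
G = ⅐ (G = 1/7 = ⅐ ≈ 0.14286)
c(s, j) = ⅐
p(M) = -4*M + 4*√17 (p(M) = 4*(√17 - M) = -4*M + 4*√17)
(33 + 19)*p(c(0, 5)) = (33 + 19)*(-4*⅐ + 4*√17) = 52*(-4/7 + 4*√17) = -208/7 + 208*√17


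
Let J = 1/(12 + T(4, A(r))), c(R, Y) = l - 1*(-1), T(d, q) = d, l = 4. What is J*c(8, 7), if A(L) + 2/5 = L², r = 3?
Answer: 5/16 ≈ 0.31250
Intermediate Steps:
A(L) = -⅖ + L²
c(R, Y) = 5 (c(R, Y) = 4 - 1*(-1) = 4 + 1 = 5)
J = 1/16 (J = 1/(12 + 4) = 1/16 ≈ 0.062500)
J*c(8, 7) = (1/16)*5 = 5/16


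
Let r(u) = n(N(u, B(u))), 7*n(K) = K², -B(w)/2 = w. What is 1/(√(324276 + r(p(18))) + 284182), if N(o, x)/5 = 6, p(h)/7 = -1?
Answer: 994637/282656796518 - √993489/141328398259 ≈ 3.5118e-6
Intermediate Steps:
p(h) = -7 (p(h) = 7*(-1) = -7)
B(w) = -2*w
N(o, x) = 30 (N(o, x) = 5*6 = 30)
n(K) = K²/7
r(u) = 900/7 (r(u) = (⅐)*30² = (⅐)*900 = 900/7)
1/(√(324276 + r(p(18))) + 284182) = 1/(√(324276 + 900/7) + 284182) = 1/(√(2270832/7) + 284182) = 1/(4*√993489/7 + 284182) = 1/(284182 + 4*√993489/7)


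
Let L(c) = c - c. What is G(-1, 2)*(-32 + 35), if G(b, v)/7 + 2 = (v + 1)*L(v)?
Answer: -42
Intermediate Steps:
L(c) = 0
G(b, v) = -14 (G(b, v) = -14 + 7*((v + 1)*0) = -14 + 7*((1 + v)*0) = -14 + 7*0 = -14 + 0 = -14)
G(-1, 2)*(-32 + 35) = -14*(-32 + 35) = -14*3 = -42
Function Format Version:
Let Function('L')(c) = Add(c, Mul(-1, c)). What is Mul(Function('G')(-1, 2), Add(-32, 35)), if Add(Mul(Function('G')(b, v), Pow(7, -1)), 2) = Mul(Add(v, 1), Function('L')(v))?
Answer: -42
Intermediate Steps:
Function('L')(c) = 0
Function('G')(b, v) = -14 (Function('G')(b, v) = Add(-14, Mul(7, Mul(Add(v, 1), 0))) = Add(-14, Mul(7, Mul(Add(1, v), 0))) = Add(-14, Mul(7, 0)) = Add(-14, 0) = -14)
Mul(Function('G')(-1, 2), Add(-32, 35)) = Mul(-14, Add(-32, 35)) = Mul(-14, 3) = -42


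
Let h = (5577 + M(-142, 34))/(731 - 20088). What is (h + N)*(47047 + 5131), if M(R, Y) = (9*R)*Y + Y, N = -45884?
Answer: -46341303540966/19357 ≈ -2.3940e+9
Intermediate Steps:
M(R, Y) = Y + 9*R*Y (M(R, Y) = 9*R*Y + Y = Y + 9*R*Y)
h = 37841/19357 (h = (5577 + 34*(1 + 9*(-142)))/(731 - 20088) = (5577 + 34*(1 - 1278))/(-19357) = (5577 + 34*(-1277))*(-1/19357) = (5577 - 43418)*(-1/19357) = -37841*(-1/19357) = 37841/19357 ≈ 1.9549)
(h + N)*(47047 + 5131) = (37841/19357 - 45884)*(47047 + 5131) = -888138747/19357*52178 = -46341303540966/19357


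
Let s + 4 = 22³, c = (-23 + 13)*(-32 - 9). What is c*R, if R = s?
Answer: 4364040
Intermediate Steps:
c = 410 (c = -10*(-41) = 410)
s = 10644 (s = -4 + 22³ = -4 + 10648 = 10644)
R = 10644
c*R = 410*10644 = 4364040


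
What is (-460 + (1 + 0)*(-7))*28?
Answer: -13076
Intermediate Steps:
(-460 + (1 + 0)*(-7))*28 = (-460 + 1*(-7))*28 = (-460 - 7)*28 = -467*28 = -13076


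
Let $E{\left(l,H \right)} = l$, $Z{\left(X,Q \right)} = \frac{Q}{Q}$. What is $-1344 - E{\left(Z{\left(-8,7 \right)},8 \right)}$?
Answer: $-1345$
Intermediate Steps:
$Z{\left(X,Q \right)} = 1$
$-1344 - E{\left(Z{\left(-8,7 \right)},8 \right)} = -1344 - 1 = -1345$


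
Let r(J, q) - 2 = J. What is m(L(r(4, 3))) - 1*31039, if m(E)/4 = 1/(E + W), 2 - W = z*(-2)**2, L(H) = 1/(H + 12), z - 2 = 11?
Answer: -27904133/899 ≈ -31039.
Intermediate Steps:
z = 13 (z = 2 + 11 = 13)
r(J, q) = 2 + J
L(H) = 1/(12 + H)
W = -50 (W = 2 - 13*(-2)**2 = 2 - 13*4 = 2 - 1*52 = 2 - 52 = -50)
m(E) = 4/(-50 + E) (m(E) = 4/(E - 50) = 4/(-50 + E))
m(L(r(4, 3))) - 1*31039 = 4/(-50 + 1/(12 + (2 + 4))) - 1*31039 = 4/(-50 + 1/(12 + 6)) - 31039 = 4/(-50 + 1/18) - 31039 = 4/(-899/18) - 31039 = 4*(-18/899) - 31039 = -72/899 - 31039 = -27904133/899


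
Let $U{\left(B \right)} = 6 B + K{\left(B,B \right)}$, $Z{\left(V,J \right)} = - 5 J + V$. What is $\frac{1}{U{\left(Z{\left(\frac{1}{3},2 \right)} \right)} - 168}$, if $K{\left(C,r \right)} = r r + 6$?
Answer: $- \frac{9}{1139} \approx -0.0079017$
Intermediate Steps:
$Z{\left(V,J \right)} = V - 5 J$
$K{\left(C,r \right)} = 6 + r^{2}$ ($K{\left(C,r \right)} = r^{2} + 6 = 6 + r^{2}$)
$U{\left(B \right)} = 6 + B^{2} + 6 B$ ($U{\left(B \right)} = 6 B + \left(6 + B^{2}\right) = 6 + B^{2} + 6 B$)
$\frac{1}{U{\left(Z{\left(\frac{1}{3},2 \right)} \right)} - 168} = \frac{1}{\left(6 + \left(\frac{1}{3} - 10\right)^{2} + 6 \left(\frac{1}{3} - 10\right)\right) - 168} = \frac{1}{\left(6 + \left(- \frac{29}{3}\right)^{2} + 6 \left(- \frac{29}{3}\right)\right) - 168} = \frac{1}{\left(6 + \frac{841}{9} - 58\right) - 168} = \frac{1}{\frac{373}{9} - 168} = \frac{1}{- \frac{1139}{9}} = - \frac{9}{1139}$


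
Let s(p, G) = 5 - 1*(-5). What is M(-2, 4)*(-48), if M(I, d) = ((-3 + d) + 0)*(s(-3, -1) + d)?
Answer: -672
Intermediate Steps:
s(p, G) = 10 (s(p, G) = 5 + 5 = 10)
M(I, d) = (-3 + d)*(10 + d) (M(I, d) = ((-3 + d) + 0)*(10 + d) = (-3 + d)*(10 + d))
M(-2, 4)*(-48) = (-30 + 4² + 7*4)*(-48) = (-30 + 16 + 28)*(-48) = 14*(-48) = -672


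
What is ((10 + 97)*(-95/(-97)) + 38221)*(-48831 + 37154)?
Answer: -43410438554/97 ≈ -4.4753e+8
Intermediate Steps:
((10 + 97)*(-95/(-97)) + 38221)*(-48831 + 37154) = (107*(-95*(-1/97)) + 38221)*(-11677) = (107*(95/97) + 38221)*(-11677) = (10165/97 + 38221)*(-11677) = (3717602/97)*(-11677) = -43410438554/97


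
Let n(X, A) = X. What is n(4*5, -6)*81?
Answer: 1620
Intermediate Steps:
n(4*5, -6)*81 = (4*5)*81 = 20*81 = 1620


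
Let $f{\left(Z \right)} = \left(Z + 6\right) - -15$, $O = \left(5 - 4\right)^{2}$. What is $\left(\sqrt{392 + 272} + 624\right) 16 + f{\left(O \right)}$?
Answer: $10006 + 32 \sqrt{166} \approx 10418.0$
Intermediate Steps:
$O = 1$ ($O = 1^{2} = 1$)
$f{\left(Z \right)} = 21 + Z$ ($f{\left(Z \right)} = \left(6 + Z\right) + 15 = 21 + Z$)
$\left(\sqrt{392 + 272} + 624\right) 16 + f{\left(O \right)} = \left(\sqrt{392 + 272} + 624\right) 16 + \left(21 + 1\right) = \left(\sqrt{664} + 624\right) 16 + 22 = \left(2 \sqrt{166} + 624\right) 16 + 22 = \left(624 + 2 \sqrt{166}\right) 16 + 22 = \left(9984 + 32 \sqrt{166}\right) + 22 = 10006 + 32 \sqrt{166}$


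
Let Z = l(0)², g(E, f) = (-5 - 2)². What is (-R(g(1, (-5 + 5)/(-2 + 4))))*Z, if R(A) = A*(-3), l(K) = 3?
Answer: 1323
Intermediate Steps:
g(E, f) = 49 (g(E, f) = (-7)² = 49)
R(A) = -3*A
Z = 9 (Z = 3² = 9)
(-R(g(1, (-5 + 5)/(-2 + 4))))*Z = -(-3)*49*9 = -1*(-147)*9 = 147*9 = 1323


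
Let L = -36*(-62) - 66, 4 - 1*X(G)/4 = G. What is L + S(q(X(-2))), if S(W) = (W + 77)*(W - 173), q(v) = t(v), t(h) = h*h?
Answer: 265325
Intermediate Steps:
t(h) = h²
X(G) = 16 - 4*G
q(v) = v²
L = 2166 (L = 2232 - 66 = 2166)
S(W) = (-173 + W)*(77 + W) (S(W) = (77 + W)*(-173 + W) = (-173 + W)*(77 + W))
L + S(q(X(-2))) = 2166 + (-13321 + ((16 - 4*(-2))²)² - 96*(16 - 4*(-2))²) = 2166 + (-13321 + ((16 + 8)²)² - 96*(16 + 8)²) = 2166 + (-13321 + (24²)² - 96*24²) = 2166 + (-13321 + 576² - 96*576) = 2166 + (-13321 + 331776 - 55296) = 2166 + 263159 = 265325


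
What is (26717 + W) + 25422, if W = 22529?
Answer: 74668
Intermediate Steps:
(26717 + W) + 25422 = (26717 + 22529) + 25422 = 49246 + 25422 = 74668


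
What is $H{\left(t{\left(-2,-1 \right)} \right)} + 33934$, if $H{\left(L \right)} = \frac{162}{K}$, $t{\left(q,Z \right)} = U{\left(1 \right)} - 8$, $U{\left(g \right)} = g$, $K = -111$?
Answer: $\frac{1255504}{37} \approx 33933.0$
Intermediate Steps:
$t{\left(q,Z \right)} = -7$ ($t{\left(q,Z \right)} = 1 - 8 = -7$)
$H{\left(L \right)} = - \frac{54}{37}$ ($H{\left(L \right)} = \frac{162}{-111} = 162 \left(- \frac{1}{111}\right) = - \frac{54}{37}$)
$H{\left(t{\left(-2,-1 \right)} \right)} + 33934 = - \frac{54}{37} + 33934 = \frac{1255504}{37}$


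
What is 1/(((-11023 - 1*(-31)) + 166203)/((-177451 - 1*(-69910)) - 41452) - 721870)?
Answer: -148993/107553732121 ≈ -1.3853e-6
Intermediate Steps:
1/(((-11023 - 1*(-31)) + 166203)/((-177451 - 1*(-69910)) - 41452) - 721870) = 1/(((-11023 + 31) + 166203)/((-177451 + 69910) - 41452) - 721870) = 1/((-10992 + 166203)/(-107541 - 41452) - 721870) = 1/(155211/(-148993) - 721870) = 1/(155211*(-1/148993) - 721870) = 1/(-155211/148993 - 721870) = 1/(-107553732121/148993) = -148993/107553732121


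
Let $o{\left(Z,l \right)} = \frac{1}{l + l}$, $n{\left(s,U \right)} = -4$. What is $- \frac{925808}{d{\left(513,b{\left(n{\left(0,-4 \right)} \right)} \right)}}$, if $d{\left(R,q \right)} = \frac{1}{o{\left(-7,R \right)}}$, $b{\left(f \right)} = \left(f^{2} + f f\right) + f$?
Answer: $- \frac{462904}{513} \approx -902.35$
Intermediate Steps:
$o{\left(Z,l \right)} = \frac{1}{2 l}$
$b{\left(f \right)} = f + 2 f^{2}$ ($b{\left(f \right)} = \left(f^{2} + f^{2}\right) + f = 2 f^{2} + f = f + 2 f^{2}$)
$d{\left(R,q \right)} = 2 R$ ($d{\left(R,q \right)} = \frac{1}{\frac{1}{2} \frac{1}{R}} = 2 R$)
$- \frac{925808}{d{\left(513,b{\left(n{\left(0,-4 \right)} \right)} \right)}} = - \frac{925808}{2 \cdot 513} = - \frac{925808}{1026} = \left(-925808\right) \frac{1}{1026} = - \frac{462904}{513}$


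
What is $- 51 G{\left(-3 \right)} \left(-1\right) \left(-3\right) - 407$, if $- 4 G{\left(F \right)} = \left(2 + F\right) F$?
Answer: $- \frac{1169}{4} \approx -292.25$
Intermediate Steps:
$G{\left(F \right)} = - \frac{F \left(2 + F\right)}{4}$ ($G{\left(F \right)} = - \frac{\left(2 + F\right) F}{4} = - \frac{F \left(2 + F\right)}{4}$)
$- 51 G{\left(-3 \right)} \left(-1\right) \left(-3\right) - 407 = - 51 \left(- \frac{1}{4}\right) \left(-3\right) \left(2 - 3\right) \left(-1\right) \left(-3\right) - 407 = - 51 \left(- \frac{1}{4}\right) \left(-3\right) \left(-1\right) \left(-1\right) \left(-3\right) - 407 = - 51 \left(- \frac{3}{4}\right) \left(-1\right) \left(-3\right) - 407 = - 51 \cdot \frac{3}{4} \left(-3\right) - 407 = \left(-51\right) \left(- \frac{9}{4}\right) - 407 = \frac{459}{4} - 407 = - \frac{1169}{4}$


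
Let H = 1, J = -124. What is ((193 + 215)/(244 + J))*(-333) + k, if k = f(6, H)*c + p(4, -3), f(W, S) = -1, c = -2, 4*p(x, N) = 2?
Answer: -11297/10 ≈ -1129.7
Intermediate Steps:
p(x, N) = ½ (p(x, N) = (¼)*2 = ½)
k = 5/2 (k = -1*(-2) + ½ = 2 + ½ = 5/2 ≈ 2.5000)
((193 + 215)/(244 + J))*(-333) + k = ((193 + 215)/(244 - 124))*(-333) + 5/2 = (408/120)*(-333) + 5/2 = (408*(1/120))*(-333) + 5/2 = (17/5)*(-333) + 5/2 = -5661/5 + 5/2 = -11297/10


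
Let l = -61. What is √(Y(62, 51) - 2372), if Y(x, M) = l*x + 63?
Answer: I*√6091 ≈ 78.045*I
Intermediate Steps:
Y(x, M) = 63 - 61*x (Y(x, M) = -61*x + 63 = 63 - 61*x)
√(Y(62, 51) - 2372) = √((63 - 61*62) - 2372) = √((63 - 3782) - 2372) = √(-3719 - 2372) = √(-6091) = I*√6091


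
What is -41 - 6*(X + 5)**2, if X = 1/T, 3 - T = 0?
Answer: -635/3 ≈ -211.67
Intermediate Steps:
T = 3 (T = 3 - 1*0 = 3 + 0 = 3)
X = 1/3 ≈ 0.33333
-41 - 6*(X + 5)**2 = -41 - 6*(1/3 + 5)**2 = -41 - 6*(16/3)**2 = -41 - 6*256/9 = -41 - 512/3 = -635/3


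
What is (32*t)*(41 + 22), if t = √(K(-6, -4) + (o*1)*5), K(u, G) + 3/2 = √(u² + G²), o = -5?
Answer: 1008*√(-106 + 8*√13) ≈ 8854.1*I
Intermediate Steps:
K(u, G) = -3/2 + √(G² + u²) (K(u, G) = -3/2 + √(u² + G²) = -3/2 + √(G² + u²))
t = √(-53/2 + 2*√13) (t = √((-3/2 + √((-4)² + (-6)²)) - 5*1*5) = √((-3/2 + √(16 + 36)) - 5*5) = √((-3/2 + √52) - 25) = √((-3/2 + 2*√13) - 25) = √(-53/2 + 2*√13) ≈ 4.3919*I)
(32*t)*(41 + 22) = (32*(√(-106 + 8*√13)/2))*(41 + 22) = (16*√(-106 + 8*√13))*63 = 1008*√(-106 + 8*√13)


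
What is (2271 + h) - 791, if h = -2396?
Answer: -916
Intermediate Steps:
(2271 + h) - 791 = (2271 - 2396) - 791 = -125 - 791 = -916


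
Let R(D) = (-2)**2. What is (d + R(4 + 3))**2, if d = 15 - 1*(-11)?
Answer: 900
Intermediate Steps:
d = 26 (d = 15 + 11 = 26)
R(D) = 4
(d + R(4 + 3))**2 = (26 + 4)**2 = 30**2 = 900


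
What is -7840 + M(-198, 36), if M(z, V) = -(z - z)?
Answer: -7840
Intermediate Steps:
M(z, V) = 0 (M(z, V) = -1*0 = 0)
-7840 + M(-198, 36) = -7840 + 0 = -7840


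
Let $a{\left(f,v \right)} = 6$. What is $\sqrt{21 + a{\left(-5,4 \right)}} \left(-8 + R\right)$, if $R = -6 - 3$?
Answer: $- 51 \sqrt{3} \approx -88.335$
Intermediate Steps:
$R = -9$ ($R = -6 - 3 = -9$)
$\sqrt{21 + a{\left(-5,4 \right)}} \left(-8 + R\right) = \sqrt{21 + 6} \left(-8 - 9\right) = \sqrt{27} \left(-17\right) = 3 \sqrt{3} \left(-17\right) = - 51 \sqrt{3}$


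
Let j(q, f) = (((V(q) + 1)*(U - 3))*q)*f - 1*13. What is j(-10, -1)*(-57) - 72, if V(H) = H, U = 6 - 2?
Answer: 5799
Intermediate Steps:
U = 4
j(q, f) = -13 + f*q*(1 + q) (j(q, f) = (((q + 1)*(4 - 3))*q)*f - 1*13 = (((1 + q)*1)*q)*f - 13 = ((1 + q)*q)*f - 13 = (q*(1 + q))*f - 13 = f*q*(1 + q) - 13 = -13 + f*q*(1 + q))
j(-10, -1)*(-57) - 72 = (-13 - 1*(-10) - 1*(-10)**2)*(-57) - 72 = (-13 + 10 - 1*100)*(-57) - 72 = (-13 + 10 - 100)*(-57) - 72 = -103*(-57) - 72 = 5871 - 72 = 5799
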